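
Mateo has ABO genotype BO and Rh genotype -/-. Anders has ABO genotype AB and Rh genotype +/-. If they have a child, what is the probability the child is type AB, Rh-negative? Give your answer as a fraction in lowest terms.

ABO cross BO × AB → offspring phenotypes: 1/4 A, 1/2 B, 1/4 AB.
Rh cross -/- × +/- → 1/2 Rh+, 1/2 Rh-.
Independent loci: P(type AB, Rh-negative) = 1/4 × 1/2 = 1/8.

1/8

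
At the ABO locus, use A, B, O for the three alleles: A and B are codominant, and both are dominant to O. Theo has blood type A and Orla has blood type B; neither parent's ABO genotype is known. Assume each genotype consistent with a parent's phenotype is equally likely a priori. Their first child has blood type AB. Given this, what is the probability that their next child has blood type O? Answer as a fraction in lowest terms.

Possible genotypes: Theo ∈ {AA, AO}; Orla ∈ {BB, BO}.
Weight each parental genotype pair by prior × P(type-AB child):
  AA × BB: posterior weight 4/9; P(next child type O) = 0.
  AA × BO: posterior weight 2/9; P(next child type O) = 0.
  AO × BB: posterior weight 2/9; P(next child type O) = 0.
  AO × BO: posterior weight 1/9; P(next child type O) = 1/4.
Weighted sum = 1/36.

1/36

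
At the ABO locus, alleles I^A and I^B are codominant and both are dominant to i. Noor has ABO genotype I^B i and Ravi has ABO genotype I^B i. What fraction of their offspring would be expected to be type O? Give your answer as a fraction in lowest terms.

1/4

ABO cross I^B i × I^B i → offspring phenotypes: 1/4 O, 3/4 B.
So P(type O) = 1/4.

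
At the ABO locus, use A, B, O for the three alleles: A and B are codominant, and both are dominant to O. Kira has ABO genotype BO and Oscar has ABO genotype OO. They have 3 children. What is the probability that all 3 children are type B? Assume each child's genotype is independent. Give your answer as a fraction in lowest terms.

1/8

ABO cross BO × OO → 1/2 O, 1/2 B.
So P(type B) = 1/2 per child.
All 3 independent: (1/2)^3 = 1/8.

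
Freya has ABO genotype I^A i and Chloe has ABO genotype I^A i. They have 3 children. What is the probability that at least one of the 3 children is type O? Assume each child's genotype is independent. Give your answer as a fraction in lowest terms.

37/64

ABO cross I^A i × I^A i → 1/4 O, 3/4 A.
So P(type O) = 1/4 per child.
P(none) = (3/4)^3 = 27/64; P(at least one) = 1 − 27/64 = 37/64.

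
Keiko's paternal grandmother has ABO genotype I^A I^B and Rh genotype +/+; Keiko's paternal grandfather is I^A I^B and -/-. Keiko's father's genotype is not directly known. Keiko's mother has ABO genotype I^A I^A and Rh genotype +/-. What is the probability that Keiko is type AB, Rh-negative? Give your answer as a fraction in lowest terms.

Keiko's father's ABO genotype from I^A I^B × I^A I^B: 1/4 I^A I^A, 1/2 I^A I^B, 1/4 I^B I^B.
Crossing each possibility with the mother I^A I^A and summing P(type AB): 1/4·0 + 1/2·1/2 + 1/4·1 = 1/2.
Similarly for Rh via the father's Rh distribution: P(Rh-) = 1/4.
Independent loci: 1/2 × 1/4 = 1/8.

1/8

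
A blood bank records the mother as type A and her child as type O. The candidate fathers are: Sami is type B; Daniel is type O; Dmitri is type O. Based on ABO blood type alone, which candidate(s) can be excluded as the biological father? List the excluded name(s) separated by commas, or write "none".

A candidate is excluded only if no genotype consistent with his phenotype could produce a type O child with a type A mother.
Every candidate has at least one consistent genotype combination, so none can be excluded.

none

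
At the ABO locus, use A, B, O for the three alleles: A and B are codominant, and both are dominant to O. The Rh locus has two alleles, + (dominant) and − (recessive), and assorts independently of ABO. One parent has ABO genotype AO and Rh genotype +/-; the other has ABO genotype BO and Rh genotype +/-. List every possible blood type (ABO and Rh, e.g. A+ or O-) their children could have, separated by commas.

O+, O-, A+, A-, B+, B-, AB+, AB-

Gametes from AO × BO give offspring ABO genotypes AB, AO, BO, OO, i.e. phenotypes O, A, B, AB.
Rh cross +/- × +/- → phenotypes Rh+, Rh-.
Combining independently: O+, O-, A+, A-, B+, B-, AB+, AB-.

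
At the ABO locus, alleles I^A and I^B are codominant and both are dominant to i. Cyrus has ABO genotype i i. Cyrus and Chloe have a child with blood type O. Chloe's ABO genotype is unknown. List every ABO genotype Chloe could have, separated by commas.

For each candidate genotype of Chloe, check whether crossing it with i i can produce every observed child phenotype.
  I^A I^A → possible child types {A} ✗
  I^A I^B → possible child types {A, B} ✗
  I^A i → possible child types {O, A} ✓
  I^B I^B → possible child types {B} ✗
  I^B i → possible child types {O, B} ✓
  i i → possible child types {O} ✓

I^A i, I^B i, i i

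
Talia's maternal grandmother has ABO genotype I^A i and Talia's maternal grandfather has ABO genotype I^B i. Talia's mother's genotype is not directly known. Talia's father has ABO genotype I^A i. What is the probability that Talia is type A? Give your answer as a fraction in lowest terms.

1/2

Talia's mother's ABO genotype from I^A i × I^B i: 1/4 I^A I^B, 1/4 I^A i, 1/4 I^B i, 1/4 i i.
Crossing each possibility with the father I^A i and summing P(type A): 1/4·1/2 + 1/4·3/4 + 1/4·1/4 + 1/4·1/2 = 1/2.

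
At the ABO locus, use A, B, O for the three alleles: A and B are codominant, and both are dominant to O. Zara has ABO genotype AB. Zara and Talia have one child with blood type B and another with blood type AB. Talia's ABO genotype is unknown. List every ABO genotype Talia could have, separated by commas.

For each candidate genotype of Talia, check whether crossing it with AB can produce every observed child phenotype.
  AA → possible child types {A, AB} ✗
  AB → possible child types {A, B, AB} ✓
  AO → possible child types {A, B, AB} ✓
  BB → possible child types {B, AB} ✓
  BO → possible child types {A, B, AB} ✓
  OO → possible child types {A, B} ✗

AB, AO, BB, BO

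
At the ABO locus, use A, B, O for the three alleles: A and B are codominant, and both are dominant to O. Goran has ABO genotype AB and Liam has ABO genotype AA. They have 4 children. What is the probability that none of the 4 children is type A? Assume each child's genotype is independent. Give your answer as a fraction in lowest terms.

1/16

ABO cross AB × AA → 1/2 A, 1/2 AB.
So P(type A) = 1/2 per child.
P(not type A) = 1/2 for one child; (1/2)^4 = 1/16.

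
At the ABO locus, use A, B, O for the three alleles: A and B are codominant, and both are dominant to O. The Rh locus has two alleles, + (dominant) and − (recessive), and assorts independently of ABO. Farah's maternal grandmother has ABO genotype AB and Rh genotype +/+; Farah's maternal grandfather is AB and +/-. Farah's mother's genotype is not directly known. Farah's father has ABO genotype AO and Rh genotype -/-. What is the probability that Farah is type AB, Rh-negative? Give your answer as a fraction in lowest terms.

Farah's mother's ABO genotype from AB × AB: 1/4 AA, 1/2 AB, 1/4 BB.
Crossing each possibility with the father AO and summing P(type AB): 1/4·0 + 1/2·1/4 + 1/4·1/2 = 1/4.
Similarly for Rh via the mother's Rh distribution: P(Rh-) = 1/4.
Independent loci: 1/4 × 1/4 = 1/16.

1/16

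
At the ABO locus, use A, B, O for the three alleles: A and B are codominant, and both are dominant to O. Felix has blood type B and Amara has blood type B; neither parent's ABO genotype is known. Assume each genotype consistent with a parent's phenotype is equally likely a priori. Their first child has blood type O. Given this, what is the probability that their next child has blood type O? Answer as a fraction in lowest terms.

1/4

Possible genotypes: Felix ∈ {BB, BO}; Amara ∈ {BB, BO}.
Weight each parental genotype pair by prior × P(type-O child):
  BO × BO: posterior weight 1; P(next child type O) = 1/4.
Weighted sum = 1/4.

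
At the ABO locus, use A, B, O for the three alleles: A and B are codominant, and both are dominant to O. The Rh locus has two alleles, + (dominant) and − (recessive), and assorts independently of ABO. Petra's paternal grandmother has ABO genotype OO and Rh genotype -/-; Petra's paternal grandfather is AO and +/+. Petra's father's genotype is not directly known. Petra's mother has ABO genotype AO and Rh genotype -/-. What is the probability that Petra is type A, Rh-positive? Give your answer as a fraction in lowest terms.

Petra's father's ABO genotype from OO × AO: 1/2 AO, 1/2 OO.
Crossing each possibility with the mother AO and summing P(type A): 1/2·3/4 + 1/2·1/2 = 5/8.
Similarly for Rh via the father's Rh distribution: P(Rh+) = 1/2.
Independent loci: 5/8 × 1/2 = 5/16.

5/16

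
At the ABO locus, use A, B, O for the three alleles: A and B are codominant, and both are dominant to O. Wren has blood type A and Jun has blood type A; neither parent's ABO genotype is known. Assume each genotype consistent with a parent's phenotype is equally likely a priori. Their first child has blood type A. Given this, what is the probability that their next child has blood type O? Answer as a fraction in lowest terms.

Possible genotypes: Wren ∈ {AA, AO}; Jun ∈ {AA, AO}.
Weight each parental genotype pair by prior × P(type-A child):
  AA × AA: posterior weight 4/15; P(next child type O) = 0.
  AA × AO: posterior weight 4/15; P(next child type O) = 0.
  AO × AA: posterior weight 4/15; P(next child type O) = 0.
  AO × AO: posterior weight 1/5; P(next child type O) = 1/4.
Weighted sum = 1/20.

1/20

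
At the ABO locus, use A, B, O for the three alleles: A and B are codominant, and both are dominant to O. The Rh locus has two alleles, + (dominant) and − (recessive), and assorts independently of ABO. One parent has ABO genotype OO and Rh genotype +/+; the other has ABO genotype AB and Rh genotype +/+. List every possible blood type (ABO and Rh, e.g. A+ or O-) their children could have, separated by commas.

A+, B+

Gametes from OO × AB give offspring ABO genotypes AO, BO, i.e. phenotypes A, B.
Rh cross +/+ × +/+ → phenotypes Rh+.
Combining independently: A+, B+.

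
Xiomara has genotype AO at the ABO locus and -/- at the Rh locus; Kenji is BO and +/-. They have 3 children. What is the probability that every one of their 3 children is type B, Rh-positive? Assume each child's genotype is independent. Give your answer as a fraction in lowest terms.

1/512

ABO cross AO × BO → 1/4 O, 1/4 A, 1/4 B, 1/4 AB.
Rh cross -/- × +/- → 1/2 Rh+, 1/2 Rh-; so P(type B, Rh-positive) = 1/4 × 1/2 = 1/8 per child.
All 3 independent: (1/8)^3 = 1/512.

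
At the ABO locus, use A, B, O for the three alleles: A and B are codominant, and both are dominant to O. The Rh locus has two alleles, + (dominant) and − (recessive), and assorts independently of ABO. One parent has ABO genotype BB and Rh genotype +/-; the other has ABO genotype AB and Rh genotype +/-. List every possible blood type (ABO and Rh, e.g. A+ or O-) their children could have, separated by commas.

Gametes from BB × AB give offspring ABO genotypes AB, BB, i.e. phenotypes B, AB.
Rh cross +/- × +/- → phenotypes Rh+, Rh-.
Combining independently: B+, B-, AB+, AB-.

B+, B-, AB+, AB-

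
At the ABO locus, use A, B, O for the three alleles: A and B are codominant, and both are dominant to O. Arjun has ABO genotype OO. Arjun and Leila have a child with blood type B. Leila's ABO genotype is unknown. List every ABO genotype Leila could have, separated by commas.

AB, BB, BO

For each candidate genotype of Leila, check whether crossing it with OO can produce every observed child phenotype.
  AA → possible child types {A} ✗
  AB → possible child types {A, B} ✓
  AO → possible child types {O, A} ✗
  BB → possible child types {B} ✓
  BO → possible child types {O, B} ✓
  OO → possible child types {O} ✗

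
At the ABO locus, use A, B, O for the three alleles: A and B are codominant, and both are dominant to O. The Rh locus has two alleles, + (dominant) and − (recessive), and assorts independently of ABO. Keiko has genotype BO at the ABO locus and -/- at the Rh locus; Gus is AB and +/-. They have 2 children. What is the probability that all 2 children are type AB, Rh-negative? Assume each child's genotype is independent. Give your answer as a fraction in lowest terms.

1/64

ABO cross BO × AB → 1/4 A, 1/2 B, 1/4 AB.
Rh cross -/- × +/- → 1/2 Rh+, 1/2 Rh-; so P(type AB, Rh-negative) = 1/4 × 1/2 = 1/8 per child.
All 2 independent: (1/8)^2 = 1/64.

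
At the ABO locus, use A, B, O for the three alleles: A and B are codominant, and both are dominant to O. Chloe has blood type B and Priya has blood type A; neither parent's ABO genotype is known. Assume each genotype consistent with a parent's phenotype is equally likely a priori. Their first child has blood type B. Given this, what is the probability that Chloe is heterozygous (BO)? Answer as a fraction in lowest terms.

Possible genotypes: Chloe ∈ {BB, BO}; Priya ∈ {AA, AO}.
Weight each parental genotype pair by prior × P(type-B child):
  BB × AO: posterior weight 2/3.
  BO × AO: posterior weight 1/3.
Sum the posterior weight over pairs where Chloe is BO: 1/3.

1/3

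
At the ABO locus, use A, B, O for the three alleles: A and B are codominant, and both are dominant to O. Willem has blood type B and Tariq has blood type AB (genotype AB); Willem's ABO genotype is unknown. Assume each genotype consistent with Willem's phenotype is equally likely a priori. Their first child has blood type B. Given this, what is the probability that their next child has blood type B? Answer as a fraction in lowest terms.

1/2

Possible genotypes: Willem ∈ {BB, BO}; Tariq ∈ {AB}.
Weight each parental genotype pair by prior × P(type-B child):
  BB × AB: posterior weight 1/2; P(next child type B) = 1/2.
  BO × AB: posterior weight 1/2; P(next child type B) = 1/2.
Weighted sum = 1/2.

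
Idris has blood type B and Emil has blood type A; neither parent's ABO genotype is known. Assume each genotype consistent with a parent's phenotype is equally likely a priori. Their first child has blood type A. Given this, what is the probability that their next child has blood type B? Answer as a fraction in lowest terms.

Possible genotypes: Idris ∈ {BB, BO}; Emil ∈ {AA, AO}.
Weight each parental genotype pair by prior × P(type-A child):
  BO × AA: posterior weight 2/3; P(next child type B) = 0.
  BO × AO: posterior weight 1/3; P(next child type B) = 1/4.
Weighted sum = 1/12.

1/12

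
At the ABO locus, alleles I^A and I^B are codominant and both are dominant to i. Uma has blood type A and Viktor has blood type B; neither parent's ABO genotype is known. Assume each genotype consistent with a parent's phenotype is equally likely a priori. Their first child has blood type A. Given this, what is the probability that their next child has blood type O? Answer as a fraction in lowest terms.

Possible genotypes: Uma ∈ {I^A I^A, I^A i}; Viktor ∈ {I^B I^B, I^B i}.
Weight each parental genotype pair by prior × P(type-A child):
  I^A I^A × I^B i: posterior weight 2/3; P(next child type O) = 0.
  I^A i × I^B i: posterior weight 1/3; P(next child type O) = 1/4.
Weighted sum = 1/12.

1/12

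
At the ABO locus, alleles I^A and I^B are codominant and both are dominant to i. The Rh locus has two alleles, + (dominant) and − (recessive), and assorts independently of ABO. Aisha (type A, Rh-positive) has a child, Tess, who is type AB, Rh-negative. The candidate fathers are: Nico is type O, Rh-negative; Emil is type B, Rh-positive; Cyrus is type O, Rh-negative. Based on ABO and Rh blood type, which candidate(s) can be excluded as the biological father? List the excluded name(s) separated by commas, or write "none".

A candidate is excluded only if no genotype consistent with his phenotype could produce a type AB, Rh-negative child with a type A, Rh-positive mother.
Nico (type O, Rh-): no genotype consistent with that phenotype can produce a type-AB Rh- child with a type-A mother.
Cyrus (type O, Rh-): no genotype consistent with that phenotype can produce a type-AB Rh- child with a type-A mother.

Nico, Cyrus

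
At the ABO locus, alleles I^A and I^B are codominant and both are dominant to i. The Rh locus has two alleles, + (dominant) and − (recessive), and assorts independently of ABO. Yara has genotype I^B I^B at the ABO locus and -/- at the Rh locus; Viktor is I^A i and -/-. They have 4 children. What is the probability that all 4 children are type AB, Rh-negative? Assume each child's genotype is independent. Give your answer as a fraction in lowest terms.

ABO cross I^B I^B × I^A i → 1/2 B, 1/2 AB.
Rh cross -/- × -/- → 1 Rh-; so P(type AB, Rh-negative) = 1/2 × 1 = 1/2 per child.
All 4 independent: (1/2)^4 = 1/16.

1/16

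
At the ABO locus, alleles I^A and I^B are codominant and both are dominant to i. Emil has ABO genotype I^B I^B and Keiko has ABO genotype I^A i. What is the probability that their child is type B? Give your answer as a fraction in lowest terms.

1/2

ABO cross I^B I^B × I^A i → offspring phenotypes: 1/2 B, 1/2 AB.
So P(type B) = 1/2.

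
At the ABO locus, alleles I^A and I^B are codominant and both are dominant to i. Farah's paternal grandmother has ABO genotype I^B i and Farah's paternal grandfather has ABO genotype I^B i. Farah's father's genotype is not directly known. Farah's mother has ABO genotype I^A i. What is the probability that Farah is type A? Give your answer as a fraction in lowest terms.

1/4

Farah's father's ABO genotype from I^B i × I^B i: 1/4 I^B I^B, 1/2 I^B i, 1/4 i i.
Crossing each possibility with the mother I^A i and summing P(type A): 1/4·0 + 1/2·1/4 + 1/4·1/2 = 1/4.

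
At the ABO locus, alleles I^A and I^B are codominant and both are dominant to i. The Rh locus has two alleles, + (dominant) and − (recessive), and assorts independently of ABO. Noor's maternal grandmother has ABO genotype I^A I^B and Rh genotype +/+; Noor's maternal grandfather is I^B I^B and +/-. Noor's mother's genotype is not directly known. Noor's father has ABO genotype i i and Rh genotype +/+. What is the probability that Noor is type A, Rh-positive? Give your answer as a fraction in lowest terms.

Noor's mother's ABO genotype from I^A I^B × I^B I^B: 1/2 I^A I^B, 1/2 I^B I^B.
Crossing each possibility with the father i i and summing P(type A): 1/2·1/2 + 1/2·0 = 1/4.
Similarly for Rh via the mother's Rh distribution: P(Rh+) = 1.
Independent loci: 1/4 × 1 = 1/4.

1/4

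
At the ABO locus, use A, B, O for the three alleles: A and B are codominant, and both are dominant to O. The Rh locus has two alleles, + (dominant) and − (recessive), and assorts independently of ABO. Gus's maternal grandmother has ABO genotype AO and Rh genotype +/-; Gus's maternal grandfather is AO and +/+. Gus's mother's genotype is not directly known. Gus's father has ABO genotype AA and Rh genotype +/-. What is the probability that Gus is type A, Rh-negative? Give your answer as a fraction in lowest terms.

Gus's mother's ABO genotype from AO × AO: 1/4 AA, 1/2 AO, 1/4 OO.
Crossing each possibility with the father AA and summing P(type A): 1/4·1 + 1/2·1 + 1/4·1 = 1.
Similarly for Rh via the mother's Rh distribution: P(Rh-) = 1/8.
Independent loci: 1 × 1/8 = 1/8.

1/8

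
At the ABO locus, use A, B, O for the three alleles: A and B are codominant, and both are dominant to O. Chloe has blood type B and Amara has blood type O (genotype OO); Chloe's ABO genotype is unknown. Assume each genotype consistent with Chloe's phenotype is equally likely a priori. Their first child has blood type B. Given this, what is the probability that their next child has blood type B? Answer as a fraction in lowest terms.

Possible genotypes: Chloe ∈ {BB, BO}; Amara ∈ {OO}.
Weight each parental genotype pair by prior × P(type-B child):
  BB × OO: posterior weight 2/3; P(next child type B) = 1.
  BO × OO: posterior weight 1/3; P(next child type B) = 1/2.
Weighted sum = 5/6.

5/6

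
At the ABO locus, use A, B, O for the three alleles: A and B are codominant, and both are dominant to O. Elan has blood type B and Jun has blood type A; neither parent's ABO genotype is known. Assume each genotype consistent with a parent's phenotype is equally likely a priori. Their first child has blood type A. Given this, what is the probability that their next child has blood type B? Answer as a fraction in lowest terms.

1/12

Possible genotypes: Elan ∈ {BB, BO}; Jun ∈ {AA, AO}.
Weight each parental genotype pair by prior × P(type-A child):
  BO × AA: posterior weight 2/3; P(next child type B) = 0.
  BO × AO: posterior weight 1/3; P(next child type B) = 1/4.
Weighted sum = 1/12.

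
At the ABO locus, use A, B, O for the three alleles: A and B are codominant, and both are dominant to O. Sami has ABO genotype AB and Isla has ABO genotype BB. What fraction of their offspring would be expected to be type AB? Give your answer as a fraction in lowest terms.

ABO cross AB × BB → offspring phenotypes: 1/2 B, 1/2 AB.
So P(type AB) = 1/2.

1/2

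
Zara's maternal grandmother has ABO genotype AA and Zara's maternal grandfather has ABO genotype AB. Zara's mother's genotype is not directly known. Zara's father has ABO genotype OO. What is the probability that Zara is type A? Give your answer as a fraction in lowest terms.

Zara's mother's ABO genotype from AA × AB: 1/2 AA, 1/2 AB.
Crossing each possibility with the father OO and summing P(type A): 1/2·1 + 1/2·1/2 = 3/4.

3/4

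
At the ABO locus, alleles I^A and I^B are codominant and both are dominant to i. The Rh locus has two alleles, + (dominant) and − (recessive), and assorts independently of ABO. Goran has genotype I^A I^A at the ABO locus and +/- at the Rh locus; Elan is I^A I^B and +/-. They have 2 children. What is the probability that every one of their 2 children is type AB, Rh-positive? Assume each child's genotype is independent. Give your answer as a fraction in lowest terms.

9/64

ABO cross I^A I^A × I^A I^B → 1/2 A, 1/2 AB.
Rh cross +/- × +/- → 3/4 Rh+, 1/4 Rh-; so P(type AB, Rh-positive) = 1/2 × 3/4 = 3/8 per child.
All 2 independent: (3/8)^2 = 9/64.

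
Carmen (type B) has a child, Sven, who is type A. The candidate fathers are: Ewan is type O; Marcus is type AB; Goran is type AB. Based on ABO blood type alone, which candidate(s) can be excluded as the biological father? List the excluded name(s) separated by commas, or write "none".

Ewan

A candidate is excluded only if no genotype consistent with his phenotype could produce a type A child with a type B mother.
Ewan (type O): no genotype consistent with that phenotype can produce a type-A child with a type-B mother.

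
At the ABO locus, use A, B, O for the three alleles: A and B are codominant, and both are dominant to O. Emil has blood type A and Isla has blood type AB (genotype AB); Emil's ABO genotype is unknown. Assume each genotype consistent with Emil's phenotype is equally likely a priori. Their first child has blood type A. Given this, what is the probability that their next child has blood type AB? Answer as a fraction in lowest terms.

Possible genotypes: Emil ∈ {AA, AO}; Isla ∈ {AB}.
Weight each parental genotype pair by prior × P(type-A child):
  AA × AB: posterior weight 1/2; P(next child type AB) = 1/2.
  AO × AB: posterior weight 1/2; P(next child type AB) = 1/4.
Weighted sum = 3/8.

3/8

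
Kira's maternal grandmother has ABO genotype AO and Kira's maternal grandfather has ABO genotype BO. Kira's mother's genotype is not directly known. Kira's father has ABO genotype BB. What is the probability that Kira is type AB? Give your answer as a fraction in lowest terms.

Kira's mother's ABO genotype from AO × BO: 1/4 AB, 1/4 AO, 1/4 BO, 1/4 OO.
Crossing each possibility with the father BB and summing P(type AB): 1/4·1/2 + 1/4·1/2 + 1/4·0 + 1/4·0 = 1/4.

1/4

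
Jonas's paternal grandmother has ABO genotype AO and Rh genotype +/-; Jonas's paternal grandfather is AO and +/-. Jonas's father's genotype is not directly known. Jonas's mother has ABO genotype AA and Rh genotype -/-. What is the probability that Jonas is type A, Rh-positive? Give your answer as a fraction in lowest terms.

Jonas's father's ABO genotype from AO × AO: 1/4 AA, 1/2 AO, 1/4 OO.
Crossing each possibility with the mother AA and summing P(type A): 1/4·1 + 1/2·1 + 1/4·1 = 1.
Similarly for Rh via the father's Rh distribution: P(Rh+) = 1/2.
Independent loci: 1 × 1/2 = 1/2.

1/2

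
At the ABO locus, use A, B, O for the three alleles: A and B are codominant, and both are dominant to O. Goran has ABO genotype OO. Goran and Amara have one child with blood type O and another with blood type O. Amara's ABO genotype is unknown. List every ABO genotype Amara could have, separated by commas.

For each candidate genotype of Amara, check whether crossing it with OO can produce every observed child phenotype.
  AA → possible child types {A} ✗
  AB → possible child types {A, B} ✗
  AO → possible child types {O, A} ✓
  BB → possible child types {B} ✗
  BO → possible child types {O, B} ✓
  OO → possible child types {O} ✓

AO, BO, OO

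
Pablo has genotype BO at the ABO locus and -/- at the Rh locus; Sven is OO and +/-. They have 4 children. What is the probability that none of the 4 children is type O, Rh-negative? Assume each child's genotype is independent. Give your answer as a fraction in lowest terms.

ABO cross BO × OO → 1/2 O, 1/2 B.
Rh cross -/- × +/- → 1/2 Rh+, 1/2 Rh-; so P(type O, Rh-negative) = 1/2 × 1/2 = 1/4 per child.
P(not type O, Rh-negative) = 3/4 for one child; (3/4)^4 = 81/256.

81/256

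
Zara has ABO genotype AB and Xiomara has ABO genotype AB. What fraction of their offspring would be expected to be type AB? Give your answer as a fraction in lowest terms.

1/2

ABO cross AB × AB → offspring phenotypes: 1/4 A, 1/4 B, 1/2 AB.
So P(type AB) = 1/2.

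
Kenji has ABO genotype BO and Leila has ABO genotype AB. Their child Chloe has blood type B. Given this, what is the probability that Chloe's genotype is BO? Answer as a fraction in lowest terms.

Cross BO × AB → 1/4 AB, 1/4 AO, 1/4 BB, 1/4 BO.
Type-B genotypes among offspring: BB (1/4), BO (1/4); total 1/2.
P(BO | type B) = (1/4) / (1/2) = 1/2.

1/2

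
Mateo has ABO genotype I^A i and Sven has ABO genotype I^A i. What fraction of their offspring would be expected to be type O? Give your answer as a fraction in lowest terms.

1/4

ABO cross I^A i × I^A i → offspring phenotypes: 1/4 O, 3/4 A.
So P(type O) = 1/4.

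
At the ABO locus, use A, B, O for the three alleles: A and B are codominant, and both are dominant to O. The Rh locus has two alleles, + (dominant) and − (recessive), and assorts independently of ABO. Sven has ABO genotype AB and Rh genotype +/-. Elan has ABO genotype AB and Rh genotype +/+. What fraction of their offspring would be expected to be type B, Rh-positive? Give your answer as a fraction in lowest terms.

ABO cross AB × AB → offspring phenotypes: 1/4 A, 1/4 B, 1/2 AB.
Rh cross +/- × +/+ → 1 Rh+.
Independent loci: P(type B, Rh-positive) = 1/4 × 1 = 1/4.

1/4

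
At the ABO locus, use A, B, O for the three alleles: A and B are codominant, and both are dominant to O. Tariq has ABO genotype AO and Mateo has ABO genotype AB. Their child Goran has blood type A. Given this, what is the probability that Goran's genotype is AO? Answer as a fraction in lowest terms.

Cross AO × AB → 1/4 AA, 1/4 AB, 1/4 AO, 1/4 BO.
Type-A genotypes among offspring: AA (1/4), AO (1/4); total 1/2.
P(AO | type A) = (1/4) / (1/2) = 1/2.

1/2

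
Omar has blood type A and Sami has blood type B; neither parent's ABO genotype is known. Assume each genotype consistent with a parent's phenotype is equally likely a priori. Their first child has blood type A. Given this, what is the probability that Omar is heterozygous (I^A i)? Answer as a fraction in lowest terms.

1/3

Possible genotypes: Omar ∈ {I^A I^A, I^A i}; Sami ∈ {I^B I^B, I^B i}.
Weight each parental genotype pair by prior × P(type-A child):
  I^A I^A × I^B i: posterior weight 2/3.
  I^A i × I^B i: posterior weight 1/3.
Sum the posterior weight over pairs where Omar is I^A i: 1/3.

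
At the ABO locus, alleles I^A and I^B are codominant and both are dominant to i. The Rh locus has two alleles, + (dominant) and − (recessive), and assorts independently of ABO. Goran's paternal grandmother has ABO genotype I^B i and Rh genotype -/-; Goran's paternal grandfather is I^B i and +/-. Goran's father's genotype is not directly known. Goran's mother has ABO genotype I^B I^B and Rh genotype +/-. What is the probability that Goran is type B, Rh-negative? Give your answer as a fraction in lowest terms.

3/8

Goran's father's ABO genotype from I^B i × I^B i: 1/4 I^B I^B, 1/2 I^B i, 1/4 i i.
Crossing each possibility with the mother I^B I^B and summing P(type B): 1/4·1 + 1/2·1 + 1/4·1 = 1.
Similarly for Rh via the father's Rh distribution: P(Rh-) = 3/8.
Independent loci: 1 × 3/8 = 3/8.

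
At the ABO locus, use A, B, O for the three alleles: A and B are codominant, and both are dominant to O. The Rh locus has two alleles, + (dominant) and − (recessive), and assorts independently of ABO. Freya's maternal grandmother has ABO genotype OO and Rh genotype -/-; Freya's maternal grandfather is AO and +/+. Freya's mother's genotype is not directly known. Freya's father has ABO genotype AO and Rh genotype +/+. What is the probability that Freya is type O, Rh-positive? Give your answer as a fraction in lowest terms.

3/8

Freya's mother's ABO genotype from OO × AO: 1/2 AO, 1/2 OO.
Crossing each possibility with the father AO and summing P(type O): 1/2·1/4 + 1/2·1/2 = 3/8.
Similarly for Rh via the mother's Rh distribution: P(Rh+) = 1.
Independent loci: 3/8 × 1 = 3/8.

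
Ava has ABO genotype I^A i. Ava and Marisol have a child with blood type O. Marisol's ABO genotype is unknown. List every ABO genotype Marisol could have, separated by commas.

I^A i, I^B i, i i

For each candidate genotype of Marisol, check whether crossing it with I^A i can produce every observed child phenotype.
  I^A I^A → possible child types {A} ✗
  I^A I^B → possible child types {A, B, AB} ✗
  I^A i → possible child types {O, A} ✓
  I^B I^B → possible child types {B, AB} ✗
  I^B i → possible child types {O, A, B, AB} ✓
  i i → possible child types {O, A} ✓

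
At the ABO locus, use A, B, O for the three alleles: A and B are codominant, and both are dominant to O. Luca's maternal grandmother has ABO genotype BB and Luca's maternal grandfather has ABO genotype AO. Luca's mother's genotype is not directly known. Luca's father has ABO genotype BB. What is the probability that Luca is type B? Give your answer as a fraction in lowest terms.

3/4

Luca's mother's ABO genotype from BB × AO: 1/2 AB, 1/2 BO.
Crossing each possibility with the father BB and summing P(type B): 1/2·1/2 + 1/2·1 = 3/4.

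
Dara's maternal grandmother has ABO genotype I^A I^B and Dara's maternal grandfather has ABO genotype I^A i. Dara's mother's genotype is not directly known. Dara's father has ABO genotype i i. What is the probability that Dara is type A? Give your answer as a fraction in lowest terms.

Dara's mother's ABO genotype from I^A I^B × I^A i: 1/4 I^A I^A, 1/4 I^A I^B, 1/4 I^A i, 1/4 I^B i.
Crossing each possibility with the father i i and summing P(type A): 1/4·1 + 1/4·1/2 + 1/4·1/2 + 1/4·0 = 1/2.

1/2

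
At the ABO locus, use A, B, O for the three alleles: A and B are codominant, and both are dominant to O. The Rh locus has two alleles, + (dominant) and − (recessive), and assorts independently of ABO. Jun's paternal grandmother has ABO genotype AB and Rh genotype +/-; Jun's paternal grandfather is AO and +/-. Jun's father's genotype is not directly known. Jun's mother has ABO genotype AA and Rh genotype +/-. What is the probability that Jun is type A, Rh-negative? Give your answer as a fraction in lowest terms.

Jun's father's ABO genotype from AB × AO: 1/4 AA, 1/4 AB, 1/4 AO, 1/4 BO.
Crossing each possibility with the mother AA and summing P(type A): 1/4·1 + 1/4·1/2 + 1/4·1 + 1/4·1/2 = 3/4.
Similarly for Rh via the father's Rh distribution: P(Rh-) = 1/4.
Independent loci: 3/4 × 1/4 = 3/16.

3/16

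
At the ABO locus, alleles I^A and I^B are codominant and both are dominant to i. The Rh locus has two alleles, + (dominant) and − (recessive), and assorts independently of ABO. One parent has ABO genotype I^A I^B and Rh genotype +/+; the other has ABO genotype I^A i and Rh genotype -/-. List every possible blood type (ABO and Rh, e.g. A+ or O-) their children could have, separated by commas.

Gametes from I^A I^B × I^A i give offspring ABO genotypes I^A I^A, I^A I^B, I^A i, I^B i, i.e. phenotypes A, B, AB.
Rh cross +/+ × -/- → phenotypes Rh+.
Combining independently: A+, B+, AB+.

A+, B+, AB+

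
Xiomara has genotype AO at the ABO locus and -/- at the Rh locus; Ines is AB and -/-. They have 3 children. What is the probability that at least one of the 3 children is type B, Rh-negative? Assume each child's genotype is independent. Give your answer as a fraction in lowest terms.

37/64

ABO cross AO × AB → 1/2 A, 1/4 B, 1/4 AB.
Rh cross -/- × -/- → 1 Rh-; so P(type B, Rh-negative) = 1/4 × 1 = 1/4 per child.
P(none) = (3/4)^3 = 27/64; P(at least one) = 1 − 27/64 = 37/64.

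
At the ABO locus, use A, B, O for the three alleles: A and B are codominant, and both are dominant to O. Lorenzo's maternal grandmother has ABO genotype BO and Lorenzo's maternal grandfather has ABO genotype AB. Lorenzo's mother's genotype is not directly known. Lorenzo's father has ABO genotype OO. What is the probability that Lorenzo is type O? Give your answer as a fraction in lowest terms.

1/4

Lorenzo's mother's ABO genotype from BO × AB: 1/4 AB, 1/4 AO, 1/4 BB, 1/4 BO.
Crossing each possibility with the father OO and summing P(type O): 1/4·0 + 1/4·1/2 + 1/4·0 + 1/4·1/2 = 1/4.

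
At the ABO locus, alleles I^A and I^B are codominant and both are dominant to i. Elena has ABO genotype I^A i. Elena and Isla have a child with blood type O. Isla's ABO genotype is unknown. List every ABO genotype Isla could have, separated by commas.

For each candidate genotype of Isla, check whether crossing it with I^A i can produce every observed child phenotype.
  I^A I^A → possible child types {A} ✗
  I^A I^B → possible child types {A, B, AB} ✗
  I^A i → possible child types {O, A} ✓
  I^B I^B → possible child types {B, AB} ✗
  I^B i → possible child types {O, A, B, AB} ✓
  i i → possible child types {O, A} ✓

I^A i, I^B i, i i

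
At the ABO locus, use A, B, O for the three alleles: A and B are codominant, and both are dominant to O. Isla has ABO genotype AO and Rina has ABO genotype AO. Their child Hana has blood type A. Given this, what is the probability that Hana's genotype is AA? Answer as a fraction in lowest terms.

1/3

Cross AO × AO → 1/4 AA, 1/2 AO, 1/4 OO.
Type-A genotypes among offspring: AA (1/4), AO (1/2); total 3/4.
P(AA | type A) = (1/4) / (3/4) = 1/3.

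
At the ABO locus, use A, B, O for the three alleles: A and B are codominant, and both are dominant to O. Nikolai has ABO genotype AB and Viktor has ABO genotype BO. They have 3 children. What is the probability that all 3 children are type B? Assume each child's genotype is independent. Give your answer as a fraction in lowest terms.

ABO cross AB × BO → 1/4 A, 1/2 B, 1/4 AB.
So P(type B) = 1/2 per child.
All 3 independent: (1/2)^3 = 1/8.

1/8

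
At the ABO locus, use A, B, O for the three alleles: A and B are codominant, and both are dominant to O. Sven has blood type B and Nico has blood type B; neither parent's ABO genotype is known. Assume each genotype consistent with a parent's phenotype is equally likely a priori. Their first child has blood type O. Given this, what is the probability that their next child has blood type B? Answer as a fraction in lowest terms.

3/4

Possible genotypes: Sven ∈ {BB, BO}; Nico ∈ {BB, BO}.
Weight each parental genotype pair by prior × P(type-O child):
  BO × BO: posterior weight 1; P(next child type B) = 3/4.
Weighted sum = 3/4.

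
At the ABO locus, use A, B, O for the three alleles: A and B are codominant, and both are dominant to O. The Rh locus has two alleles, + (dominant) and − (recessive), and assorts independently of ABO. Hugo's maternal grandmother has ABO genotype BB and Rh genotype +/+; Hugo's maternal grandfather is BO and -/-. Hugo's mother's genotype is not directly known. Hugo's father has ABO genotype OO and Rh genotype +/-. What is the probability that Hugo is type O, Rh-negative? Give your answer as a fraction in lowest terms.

Hugo's mother's ABO genotype from BB × BO: 1/2 BB, 1/2 BO.
Crossing each possibility with the father OO and summing P(type O): 1/2·0 + 1/2·1/2 = 1/4.
Similarly for Rh via the mother's Rh distribution: P(Rh-) = 1/4.
Independent loci: 1/4 × 1/4 = 1/16.

1/16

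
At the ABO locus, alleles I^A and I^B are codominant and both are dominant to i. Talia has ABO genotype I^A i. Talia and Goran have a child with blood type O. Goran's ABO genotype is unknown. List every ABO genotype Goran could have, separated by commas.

I^A i, I^B i, i i

For each candidate genotype of Goran, check whether crossing it with I^A i can produce every observed child phenotype.
  I^A I^A → possible child types {A} ✗
  I^A I^B → possible child types {A, B, AB} ✗
  I^A i → possible child types {O, A} ✓
  I^B I^B → possible child types {B, AB} ✗
  I^B i → possible child types {O, A, B, AB} ✓
  i i → possible child types {O, A} ✓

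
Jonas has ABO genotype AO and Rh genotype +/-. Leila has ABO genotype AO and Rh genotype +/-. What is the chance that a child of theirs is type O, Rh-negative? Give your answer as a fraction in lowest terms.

ABO cross AO × AO → offspring phenotypes: 1/4 O, 3/4 A.
Rh cross +/- × +/- → 3/4 Rh+, 1/4 Rh-.
Independent loci: P(type O, Rh-negative) = 1/4 × 1/4 = 1/16.

1/16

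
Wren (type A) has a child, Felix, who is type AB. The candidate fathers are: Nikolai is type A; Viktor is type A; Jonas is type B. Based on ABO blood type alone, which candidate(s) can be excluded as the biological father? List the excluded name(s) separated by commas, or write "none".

Nikolai, Viktor

A candidate is excluded only if no genotype consistent with his phenotype could produce a type AB child with a type A mother.
Nikolai (type A): no genotype consistent with that phenotype can produce a type-AB child with a type-A mother.
Viktor (type A): no genotype consistent with that phenotype can produce a type-AB child with a type-A mother.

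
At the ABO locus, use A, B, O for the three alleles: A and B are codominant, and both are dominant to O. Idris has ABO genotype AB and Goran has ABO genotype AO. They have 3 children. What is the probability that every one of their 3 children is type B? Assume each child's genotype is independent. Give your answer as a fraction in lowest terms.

1/64

ABO cross AB × AO → 1/2 A, 1/4 B, 1/4 AB.
So P(type B) = 1/4 per child.
All 3 independent: (1/4)^3 = 1/64.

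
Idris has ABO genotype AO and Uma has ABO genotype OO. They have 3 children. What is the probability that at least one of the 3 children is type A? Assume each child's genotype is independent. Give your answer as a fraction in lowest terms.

7/8

ABO cross AO × OO → 1/2 O, 1/2 A.
So P(type A) = 1/2 per child.
P(none) = (1/2)^3 = 1/8; P(at least one) = 1 − 1/8 = 7/8.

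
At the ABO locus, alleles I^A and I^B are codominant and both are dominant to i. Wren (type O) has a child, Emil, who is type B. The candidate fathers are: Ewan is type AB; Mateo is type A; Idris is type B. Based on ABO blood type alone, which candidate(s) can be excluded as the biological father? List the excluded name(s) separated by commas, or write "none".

Mateo

A candidate is excluded only if no genotype consistent with his phenotype could produce a type B child with a type O mother.
Mateo (type A): no genotype consistent with that phenotype can produce a type-B child with a type-O mother.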